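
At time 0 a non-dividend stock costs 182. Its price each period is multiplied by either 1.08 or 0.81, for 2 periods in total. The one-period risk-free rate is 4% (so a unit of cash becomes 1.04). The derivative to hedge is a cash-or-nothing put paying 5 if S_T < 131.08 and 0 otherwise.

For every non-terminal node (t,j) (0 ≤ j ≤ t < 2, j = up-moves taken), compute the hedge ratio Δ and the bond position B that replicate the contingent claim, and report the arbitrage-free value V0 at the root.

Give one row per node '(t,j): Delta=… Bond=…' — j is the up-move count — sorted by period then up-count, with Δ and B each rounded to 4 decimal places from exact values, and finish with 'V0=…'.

Under the risk-neutral measure, an up-move has probability p* = (R−d)/(u−d) = 0.8519 and values discount at R = 1.04.
At expiry t=2: V(2,0)=5.0000, V(2,1)=0.0000, V(2,2)=0.0000
Node (1,0) S=147.4200: V=(p*·0.0000+(1−p*)·5.0000)/1.04=0.7123; Δ=(0.0000−5.0000)/(159.2136−119.4102)=-0.1256; B=V−Δ·S=19.2308
Node (1,1) S=196.5600: V=(p*·0.0000+(1−p*)·0.0000)/1.04=0.0000; Δ=(0.0000−0.0000)/(212.2848−159.2136)=0.0000; B=V−Δ·S=0.0000
Node (0,0) S=182.0000: V=(p*·0.0000+(1−p*)·0.7123)/1.04=0.1015; Δ=(0.0000−0.7123)/(196.5600−147.4200)=-0.0145; B=V−Δ·S=2.7394
Each (Δ,B) replicates both successor values, so the strategy is self-financing and V0 is arbitrage-free.

(0,0): Delta=-0.0145 Bond=2.7394
(1,0): Delta=-0.1256 Bond=19.2308
(1,1): Delta=0.0000 Bond=0.0000
V0=0.1015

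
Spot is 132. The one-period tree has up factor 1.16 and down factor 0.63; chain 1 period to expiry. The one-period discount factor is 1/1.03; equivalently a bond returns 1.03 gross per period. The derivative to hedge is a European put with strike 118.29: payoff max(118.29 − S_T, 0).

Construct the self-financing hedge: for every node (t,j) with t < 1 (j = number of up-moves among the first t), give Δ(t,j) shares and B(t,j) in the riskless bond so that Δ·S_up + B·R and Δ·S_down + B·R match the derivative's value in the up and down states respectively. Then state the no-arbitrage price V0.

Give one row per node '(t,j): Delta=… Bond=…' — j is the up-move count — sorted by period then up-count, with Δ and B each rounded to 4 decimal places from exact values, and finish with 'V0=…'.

Since d<R<u, set p* = (R−d)/(u−d) = 0.7547; price each node as the discounted p*-expectation of its children.
Terminal values V(1,·): V(1,0)=35.1300, V(1,1)=0.0000
(0,0): S=132.0000. Δ = (V_up−V_dn)/(S_up−S_dn) = (0.0000−35.1300)/(153.1200−83.1600) = -0.5021. V = [p*·0.0000 + (1−p*)·35.1300]/1.03 = 8.3658. B = V − Δ·S = 74.6488.
Root portfolio cost Δ·132+B reproduces V0=8.3658.

(0,0): Delta=-0.5021 Bond=74.6488
V0=8.3658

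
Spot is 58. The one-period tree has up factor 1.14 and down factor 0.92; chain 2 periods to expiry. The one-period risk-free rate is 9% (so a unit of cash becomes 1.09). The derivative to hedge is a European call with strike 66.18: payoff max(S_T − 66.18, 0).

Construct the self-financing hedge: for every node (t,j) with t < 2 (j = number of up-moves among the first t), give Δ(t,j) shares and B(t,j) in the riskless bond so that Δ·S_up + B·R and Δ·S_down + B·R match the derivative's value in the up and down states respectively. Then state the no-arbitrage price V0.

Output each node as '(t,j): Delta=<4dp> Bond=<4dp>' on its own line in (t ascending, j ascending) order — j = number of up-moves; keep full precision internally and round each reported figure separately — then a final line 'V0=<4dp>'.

(0,0): Delta=0.5110 Bond=-25.0135
(1,0): Delta=0.0000 Bond=0.0000
(1,1): Delta=0.6322 Bond=-35.2838
V0=4.6221

Since d<R<u, set p* = (R−d)/(u−d) = 0.7727; price each node as the discounted p*-expectation of its children.
Payoff layer (t=2): V(2,0)=0.0000, V(2,1)=0.0000, V(2,2)=9.1968
(1,0): S=53.3600. Δ = (V_up−V_dn)/(S_up−S_dn) = (0.0000−0.0000)/(60.8304−49.0912) = 0.0000. V = [p*·0.0000 + (1−p*)·0.0000]/1.09 = 0.0000. B = V − Δ·S = 0.0000.
(1,1): S=66.1200. Δ = (V_up−V_dn)/(S_up−S_dn) = (9.1968−0.0000)/(75.3768−60.8304) = 0.6322. V = [p*·9.1968 + (1−p*)·0.0000]/1.09 = 6.5198. B = V − Δ·S = -35.2838.
(0,0): S=58.0000. Δ = (V_up−V_dn)/(S_up−S_dn) = (6.5198−0.0000)/(66.1200−53.3600) = 0.5110. V = [p*·6.5198 + (1−p*)·0.0000]/1.09 = 4.6221. B = V − Δ·S = -25.0135.
The time-0 hedge costs 4.6221, which is the no-arbitrage price.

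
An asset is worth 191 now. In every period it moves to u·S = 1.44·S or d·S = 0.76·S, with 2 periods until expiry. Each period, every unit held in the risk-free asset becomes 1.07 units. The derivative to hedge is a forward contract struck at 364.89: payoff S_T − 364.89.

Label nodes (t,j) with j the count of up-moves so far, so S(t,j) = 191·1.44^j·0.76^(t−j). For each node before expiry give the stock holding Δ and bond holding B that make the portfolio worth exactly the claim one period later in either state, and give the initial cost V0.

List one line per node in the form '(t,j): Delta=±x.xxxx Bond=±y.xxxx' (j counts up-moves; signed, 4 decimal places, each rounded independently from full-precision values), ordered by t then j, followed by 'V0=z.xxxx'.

(0,0): Delta=1.0000 Bond=-318.7091
(1,0): Delta=1.0000 Bond=-341.0187
(1,1): Delta=1.0000 Bond=-341.0187
V0=-127.7091

No-arbitrage ⇒ martingale measure with p* = (R−d)/(u−d) = 0.4559.
Payoff layer (t=2): V(2,0)=-254.5684, V(2,1)=-155.8596, V(2,2)=31.1676
Node (1,0) S=145.1600: V=(p*·-155.8596+(1−p*)·-254.5684)/1.07=-195.8587; Δ=(-155.8596−-254.5684)/(209.0304−110.3216)=1.0000; B=V−Δ·S=-341.0187
Node (1,1) S=275.0400: V=(p*·31.1676+(1−p*)·-155.8596)/1.07=-65.9787; Δ=(31.1676−-155.8596)/(396.0576−209.0304)=1.0000; B=V−Δ·S=-341.0187
Node (0,0) S=191.0000: V=(p*·-65.9787+(1−p*)·-195.8587)/1.07=-127.7091; Δ=(-65.9787−-195.8587)/(275.0400−145.1600)=1.0000; B=V−Δ·S=-318.7091
Each (Δ,B) replicates both successor values, so the strategy is self-financing and V0 is arbitrage-free.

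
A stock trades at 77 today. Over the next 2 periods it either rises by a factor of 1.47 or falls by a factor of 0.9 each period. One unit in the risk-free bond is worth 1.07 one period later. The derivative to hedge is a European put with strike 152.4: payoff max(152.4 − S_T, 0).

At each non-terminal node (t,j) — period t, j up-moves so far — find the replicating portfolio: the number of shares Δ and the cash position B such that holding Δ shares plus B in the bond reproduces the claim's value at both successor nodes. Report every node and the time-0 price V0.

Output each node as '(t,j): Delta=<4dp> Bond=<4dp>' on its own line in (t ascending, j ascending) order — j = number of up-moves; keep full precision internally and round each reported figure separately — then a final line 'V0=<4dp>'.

(0,0): Delta=-0.9112 Bond=127.3581
(1,0): Delta=-1.0000 Bond=142.4299
(1,1): Delta=-0.7832 Bond=121.7866
V0=57.1989

The replicating-portfolio and risk-neutral prices coincide; use p* = (1.07−0.9)/(1.47−0.9) = 0.2982 for the latter.
Terminal values V(2,·): V(2,0)=90.0300, V(2,1)=50.5290, V(2,2)=0.0000
Node (1,0) S=69.3000: V=(p*·50.5290+(1−p*)·90.0300)/1.07=73.1299; Δ=(50.5290−90.0300)/(101.8710−62.3700)=-1.0000; B=V−Δ·S=142.4299
Node (1,1) S=113.1900: V=(p*·0.0000+(1−p*)·50.5290)/1.07=33.1392; Δ=(0.0000−50.5290)/(166.3893−101.8710)=-0.7832; B=V−Δ·S=121.7866
Node (0,0) S=77.0000: V=(p*·33.1392+(1−p*)·73.1299)/1.07=57.1989; Δ=(33.1392−73.1299)/(113.1900−69.3000)=-0.9112; B=V−Δ·S=127.3581
Root portfolio cost Δ·77+B reproduces V0=57.1989.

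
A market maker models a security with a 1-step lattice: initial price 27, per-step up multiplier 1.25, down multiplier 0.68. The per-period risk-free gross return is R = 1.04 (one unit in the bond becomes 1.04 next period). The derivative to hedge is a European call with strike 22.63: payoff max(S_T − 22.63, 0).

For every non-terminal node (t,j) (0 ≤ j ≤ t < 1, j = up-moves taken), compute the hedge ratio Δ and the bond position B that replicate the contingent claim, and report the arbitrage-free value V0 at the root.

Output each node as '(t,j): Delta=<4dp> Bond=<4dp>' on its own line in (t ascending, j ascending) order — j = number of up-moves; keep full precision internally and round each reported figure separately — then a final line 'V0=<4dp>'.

(0,0): Delta=0.7225 Bond=-12.7557
V0=6.7530

Since d<R<u, set p* = (R−d)/(u−d) = 0.6316; price each node as the discounted p*-expectation of its children.
Payoff layer (t=1): V(1,0)=0.0000, V(1,1)=11.1200
Node (0,0) S=27.0000: V=(p*·11.1200+(1−p*)·0.0000)/1.04=6.7530; Δ=(11.1200−0.0000)/(33.7500−18.3600)=0.7225; B=V−Δ·S=-12.7557
Self-financing check: at every node Δ·S+B equals the discounted successor values.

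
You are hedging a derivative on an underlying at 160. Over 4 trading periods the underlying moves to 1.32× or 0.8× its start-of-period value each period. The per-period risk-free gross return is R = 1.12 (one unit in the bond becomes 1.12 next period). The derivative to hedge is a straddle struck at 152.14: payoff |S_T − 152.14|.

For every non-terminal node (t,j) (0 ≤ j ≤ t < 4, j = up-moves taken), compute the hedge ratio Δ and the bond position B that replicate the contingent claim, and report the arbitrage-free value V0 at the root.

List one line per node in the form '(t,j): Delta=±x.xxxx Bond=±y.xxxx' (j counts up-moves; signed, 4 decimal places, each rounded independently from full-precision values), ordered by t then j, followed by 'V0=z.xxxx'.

Risk-neutral probability p* = (R−d)/(u−d) = (1.12−0.8)/(1.32−0.8) = 0.6154.
Terminal values V(4,·): V(4,0)=86.6040, V(4,1)=44.0056, V(4,2)=26.2818, V(4,3)=142.2559, V(4,4)=333.6132
Node (3,0) S=81.9200: V=(p*·44.0056+(1−p*)·86.6040)/1.12=53.9193; Δ=(44.0056−86.6040)/(108.1344−65.5360)=-1.0000; B=V−Δ·S=135.8393
Node (3,1) S=135.1680: V=(p*·26.2818+(1−p*)·44.0056)/1.12=29.5523; Δ=(26.2818−44.0056)/(178.4218−108.1344)=-0.2522; B=V−Δ·S=63.6366
Node (3,2) S=223.0272: V=(p*·142.2559+(1−p*)·26.2818)/1.12=87.1879; Δ=(142.2559−26.2818)/(294.3959−178.4218)=1.0000; B=V−Δ·S=-135.8393
Node (3,3) S=367.9949: V=(p*·333.6132+(1−p*)·142.2559)/1.12=232.1556; Δ=(333.6132−142.2559)/(485.7532−294.3959)=1.0000; B=V−Δ·S=-135.8393
Node (2,0) S=102.4000: V=(p*·29.5523+(1−p*)·53.9193)/1.12=34.7538; Δ=(29.5523−53.9193)/(135.1680−81.9200)=-0.4576; B=V−Δ·S=81.6133
Node (2,1) S=168.9600: V=(p*·87.1879+(1−p*)·29.5523)/1.12=58.0539; Δ=(87.1879−29.5523)/(223.0272−135.1680)=0.6560; B=V−Δ·S=-52.7837
Node (2,2) S=278.7840: V=(p*·232.1556+(1−p*)·87.1879)/1.12=157.4989; Δ=(232.1556−87.1879)/(367.9949−223.0272)=1.0000; B=V−Δ·S=-121.2851
Node (1,0) S=128.0000: V=(p*·58.0539+(1−p*)·34.7538)/1.12=43.8324; Δ=(58.0539−34.7538)/(168.9600−102.4000)=0.3501; B=V−Δ·S=-0.9755
Node (1,1) S=211.2000: V=(p*·157.4989+(1−p*)·58.0539)/1.12=106.4740; Δ=(157.4989−58.0539)/(278.7840−168.9600)=0.9055; B=V−Δ·S=-84.7664
Node (0,0) S=160.0000: V=(p*·106.4740+(1−p*)·43.8324)/1.12=73.5545; Δ=(106.4740−43.8324)/(211.2000−128.0000)=0.7529; B=V−Δ·S=-46.9100
Each (Δ,B) replicates both successor values, so the strategy is self-financing and V0 is arbitrage-free.

(0,0): Delta=0.7529 Bond=-46.9100
(1,0): Delta=0.3501 Bond=-0.9755
(1,1): Delta=0.9055 Bond=-84.7664
(2,0): Delta=-0.4576 Bond=81.6133
(2,1): Delta=0.6560 Bond=-52.7837
(2,2): Delta=1.0000 Bond=-121.2851
(3,0): Delta=-1.0000 Bond=135.8393
(3,1): Delta=-0.2522 Bond=63.6366
(3,2): Delta=1.0000 Bond=-135.8393
(3,3): Delta=1.0000 Bond=-135.8393
V0=73.5545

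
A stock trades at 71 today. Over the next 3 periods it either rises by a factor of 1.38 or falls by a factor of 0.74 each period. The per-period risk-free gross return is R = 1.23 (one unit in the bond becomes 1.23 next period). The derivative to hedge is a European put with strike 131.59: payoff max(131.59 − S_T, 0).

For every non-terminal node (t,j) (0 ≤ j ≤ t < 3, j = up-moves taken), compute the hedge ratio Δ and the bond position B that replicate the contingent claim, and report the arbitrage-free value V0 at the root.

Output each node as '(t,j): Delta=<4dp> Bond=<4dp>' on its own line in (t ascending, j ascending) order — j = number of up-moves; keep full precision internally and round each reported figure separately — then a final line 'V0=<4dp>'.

Since d<R<u, set p* = (R−d)/(u−d) = 0.7656; price each node as the discounted p*-expectation of its children.
Payoff layer (t=3): V(3,0)=102.8191, V(3,1)=77.9362, V(3,2)=31.5328, V(3,3)=0.0000
Node (2,0) S=38.8796: V=(p*·77.9362+(1−p*)·102.8191)/1.23=68.1041; Δ=(77.9362−102.8191)/(53.6538−28.7709)=-1.0000; B=V−Δ·S=106.9837
Node (2,1) S=72.5052: V=(p*·31.5328+(1−p*)·77.9362)/1.23=34.4785; Δ=(31.5328−77.9362)/(100.0572−53.6538)=-1.0000; B=V−Δ·S=106.9837
Node (2,2) S=135.2124: V=(p*·0.0000+(1−p*)·31.5328)/1.23=6.0085; Δ=(0.0000−31.5328)/(186.5931−100.0572)=-0.3644; B=V−Δ·S=55.2786
Node (1,0) S=52.5400: V=(p*·34.4785+(1−p*)·68.1041)/1.23=34.4387; Δ=(34.4785−68.1041)/(72.5052−38.8796)=-1.0000; B=V−Δ·S=86.9787
Node (1,1) S=97.9800: V=(p*·6.0085+(1−p*)·34.4785)/1.23=10.3099; Δ=(6.0085−34.4785)/(135.2124−72.5052)=-0.4540; B=V−Δ·S=54.7943
Node (0,0) S=71.0000: V=(p*·10.3099+(1−p*)·34.4387)/1.23=12.9797; Δ=(10.3099−34.4387)/(97.9800−52.5400)=-0.5310; B=V−Δ·S=50.6809
Each (Δ,B) replicates both successor values, so the strategy is self-financing and V0 is arbitrage-free.

(0,0): Delta=-0.5310 Bond=50.6809
(1,0): Delta=-1.0000 Bond=86.9787
(1,1): Delta=-0.4540 Bond=54.7943
(2,0): Delta=-1.0000 Bond=106.9837
(2,1): Delta=-1.0000 Bond=106.9837
(2,2): Delta=-0.3644 Bond=55.2786
V0=12.9797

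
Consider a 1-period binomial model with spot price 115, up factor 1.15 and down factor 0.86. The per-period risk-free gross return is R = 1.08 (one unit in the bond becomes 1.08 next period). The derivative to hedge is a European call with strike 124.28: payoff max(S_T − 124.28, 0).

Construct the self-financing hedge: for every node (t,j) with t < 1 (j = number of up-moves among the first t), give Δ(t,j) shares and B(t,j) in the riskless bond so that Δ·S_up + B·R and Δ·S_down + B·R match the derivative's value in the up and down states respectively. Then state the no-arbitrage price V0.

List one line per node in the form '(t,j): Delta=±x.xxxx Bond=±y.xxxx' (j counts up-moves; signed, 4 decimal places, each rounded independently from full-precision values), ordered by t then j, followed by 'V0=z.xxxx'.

(0,0): Delta=0.2390 Bond=-21.8844
V0=5.5983

Risk-neutral probability p* = (R−d)/(u−d) = (1.08−0.86)/(1.15−0.86) = 0.7586.
At expiry t=1: V(1,0)=0.0000, V(1,1)=7.9700
Node (0,0) S=115.0000: V=(p*·7.9700+(1−p*)·0.0000)/1.08=5.5983; Δ=(7.9700−0.0000)/(132.2500−98.9000)=0.2390; B=V−Δ·S=-21.8844
Each (Δ,B) replicates both successor values, so the strategy is self-financing and V0 is arbitrage-free.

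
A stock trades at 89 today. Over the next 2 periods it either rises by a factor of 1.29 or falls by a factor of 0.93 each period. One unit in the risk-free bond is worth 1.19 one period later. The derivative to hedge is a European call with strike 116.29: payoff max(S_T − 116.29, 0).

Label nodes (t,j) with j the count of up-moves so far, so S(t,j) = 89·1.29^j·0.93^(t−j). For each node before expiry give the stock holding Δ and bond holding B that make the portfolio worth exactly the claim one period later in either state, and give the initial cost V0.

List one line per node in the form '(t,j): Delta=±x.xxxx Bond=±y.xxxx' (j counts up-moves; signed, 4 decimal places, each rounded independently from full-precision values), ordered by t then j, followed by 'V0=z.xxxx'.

No-arbitrage ⇒ martingale measure with p* = (R−d)/(u−d) = 0.7222.
Payoff layer (t=2): V(2,0)=0.0000, V(2,1)=0.0000, V(2,2)=31.8149
(1,0): S=82.7700. Δ = (V_up−V_dn)/(S_up−S_dn) = (0.0000−0.0000)/(106.7733−76.9761) = 0.0000. V = [p*·0.0000 + (1−p*)·0.0000]/1.19 = 0.0000. B = V − Δ·S = 0.0000.
(1,1): S=114.8100. Δ = (V_up−V_dn)/(S_up−S_dn) = (31.8149−0.0000)/(148.1049−106.7733) = 0.7697. V = [p*·31.8149 + (1−p*)·0.0000]/1.19 = 19.3088. B = V − Δ·S = -69.0660.
(0,0): S=89.0000. Δ = (V_up−V_dn)/(S_up−S_dn) = (19.3088−0.0000)/(114.8100−82.7700) = 0.6026. V = [p*·19.3088 + (1−p*)·0.0000]/1.19 = 11.7187. B = V − Δ·S = -41.9168.
Each (Δ,B) replicates both successor values, so the strategy is self-financing and V0 is arbitrage-free.

(0,0): Delta=0.6026 Bond=-41.9168
(1,0): Delta=0.0000 Bond=0.0000
(1,1): Delta=0.7697 Bond=-69.0660
V0=11.7187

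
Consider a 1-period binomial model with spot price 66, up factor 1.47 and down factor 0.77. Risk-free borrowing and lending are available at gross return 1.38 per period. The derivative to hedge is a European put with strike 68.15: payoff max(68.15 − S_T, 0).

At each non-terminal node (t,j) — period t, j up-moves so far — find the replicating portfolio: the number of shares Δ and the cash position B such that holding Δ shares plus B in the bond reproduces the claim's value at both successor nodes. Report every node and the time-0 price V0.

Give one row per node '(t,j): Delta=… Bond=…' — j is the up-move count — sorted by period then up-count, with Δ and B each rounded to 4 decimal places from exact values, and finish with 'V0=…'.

(0,0): Delta=-0.3751 Bond=26.3717
V0=1.6146

The replicating-portfolio and risk-neutral prices coincide; use p* = (1.38−0.77)/(1.47−0.77) = 0.8714 for the latter.
Terminal values V(1,·): V(1,0)=17.3300, V(1,1)=0.0000
(0,0): S=66.0000. Δ = (V_up−V_dn)/(S_up−S_dn) = (0.0000−17.3300)/(97.0200−50.8200) = -0.3751. V = [p*·0.0000 + (1−p*)·17.3300]/1.38 = 1.6146. B = V − Δ·S = 26.3717.
Root portfolio cost Δ·66+B reproduces V0=1.6146.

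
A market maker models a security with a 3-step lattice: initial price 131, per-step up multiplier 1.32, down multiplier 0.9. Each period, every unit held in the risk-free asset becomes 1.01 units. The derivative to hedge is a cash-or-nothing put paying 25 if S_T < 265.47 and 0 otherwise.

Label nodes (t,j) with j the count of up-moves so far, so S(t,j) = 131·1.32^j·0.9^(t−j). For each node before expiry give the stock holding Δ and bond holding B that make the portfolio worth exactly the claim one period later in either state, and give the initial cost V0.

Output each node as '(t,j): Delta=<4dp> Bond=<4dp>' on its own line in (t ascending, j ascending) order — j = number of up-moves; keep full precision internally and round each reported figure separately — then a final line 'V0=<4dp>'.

Since d<R<u, set p* = (R−d)/(u−d) = 0.2619; price each node as the discounted p*-expectation of its children.
Terminal payoffs: V(3,0)=25.0000, V(3,1)=25.0000, V(3,2)=25.0000, V(3,3)=0.0000
(2,0): S=106.1100. Δ = (V_up−V_dn)/(S_up−S_dn) = (25.0000−25.0000)/(140.0652−95.4990) = 0.0000. V = [p*·25.0000 + (1−p*)·25.0000]/1.01 = 24.7525. B = V − Δ·S = 24.7525.
(2,1): S=155.6280. Δ = (V_up−V_dn)/(S_up−S_dn) = (25.0000−25.0000)/(205.4290−140.0652) = 0.0000. V = [p*·25.0000 + (1−p*)·25.0000]/1.01 = 24.7525. B = V − Δ·S = 24.7525.
(2,2): S=228.2544. Δ = (V_up−V_dn)/(S_up−S_dn) = (0.0000−25.0000)/(301.2958−205.4290) = -0.2608. V = [p*·0.0000 + (1−p*)·25.0000]/1.01 = 18.2697. B = V − Δ·S = 77.7935.
(1,0): S=117.9000. Δ = (V_up−V_dn)/(S_up−S_dn) = (24.7525−24.7525)/(155.6280−106.1100) = 0.0000. V = [p*·24.7525 + (1−p*)·24.7525]/1.01 = 24.5074. B = V − Δ·S = 24.5074.
(1,1): S=172.9200. Δ = (V_up−V_dn)/(S_up−S_dn) = (18.2697−24.7525)/(228.2544−155.6280) = -0.0893. V = [p*·18.2697 + (1−p*)·24.7525]/1.01 = 22.8263. B = V − Δ·S = 38.2616.
(0,0): S=131.0000. Δ = (V_up−V_dn)/(S_up−S_dn) = (22.8263−24.5074)/(172.9200−117.9000) = -0.0306. V = [p*·22.8263 + (1−p*)·24.5074]/1.01 = 23.8288. B = V − Δ·S = 27.8314.
Self-financing check: at every node Δ·S+B equals the discounted successor values.

(0,0): Delta=-0.0306 Bond=27.8314
(1,0): Delta=0.0000 Bond=24.5074
(1,1): Delta=-0.0893 Bond=38.2616
(2,0): Delta=0.0000 Bond=24.7525
(2,1): Delta=0.0000 Bond=24.7525
(2,2): Delta=-0.2608 Bond=77.7935
V0=23.8288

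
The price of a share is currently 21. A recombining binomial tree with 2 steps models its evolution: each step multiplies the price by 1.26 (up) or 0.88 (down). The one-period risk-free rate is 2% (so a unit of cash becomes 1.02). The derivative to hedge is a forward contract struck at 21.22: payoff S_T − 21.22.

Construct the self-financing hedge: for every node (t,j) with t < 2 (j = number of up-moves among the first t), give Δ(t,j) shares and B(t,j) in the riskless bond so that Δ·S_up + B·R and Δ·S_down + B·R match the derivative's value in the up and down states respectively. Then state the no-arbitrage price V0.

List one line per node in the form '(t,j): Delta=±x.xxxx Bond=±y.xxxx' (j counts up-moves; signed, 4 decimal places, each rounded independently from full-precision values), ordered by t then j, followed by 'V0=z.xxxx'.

Risk-neutral probability p* = (R−d)/(u−d) = (1.02−0.88)/(1.26−0.88) = 0.3684.
Payoff layer (t=2): V(2,0)=-4.9576, V(2,1)=2.0648, V(2,2)=12.1196
  t=1,j=0: stock 18.4800 → up 23.2848 (V=2.0648), down 16.2624 (V=-4.9576). Price -2.3239; hedge Δ=1.0000, bond B=-20.8039.
  t=1,j=1: stock 26.4600 → up 33.3396 (V=12.1196), down 23.2848 (V=2.0648). Price 5.6561; hedge Δ=1.0000, bond B=-20.8039.
  t=0,j=0: stock 21.0000 → up 26.4600 (V=5.6561), down 18.4800 (V=-2.3239). Price 0.6040; hedge Δ=1.0000, bond B=-20.3960.
Each (Δ,B) replicates both successor values, so the strategy is self-financing and V0 is arbitrage-free.

(0,0): Delta=1.0000 Bond=-20.3960
(1,0): Delta=1.0000 Bond=-20.8039
(1,1): Delta=1.0000 Bond=-20.8039
V0=0.6040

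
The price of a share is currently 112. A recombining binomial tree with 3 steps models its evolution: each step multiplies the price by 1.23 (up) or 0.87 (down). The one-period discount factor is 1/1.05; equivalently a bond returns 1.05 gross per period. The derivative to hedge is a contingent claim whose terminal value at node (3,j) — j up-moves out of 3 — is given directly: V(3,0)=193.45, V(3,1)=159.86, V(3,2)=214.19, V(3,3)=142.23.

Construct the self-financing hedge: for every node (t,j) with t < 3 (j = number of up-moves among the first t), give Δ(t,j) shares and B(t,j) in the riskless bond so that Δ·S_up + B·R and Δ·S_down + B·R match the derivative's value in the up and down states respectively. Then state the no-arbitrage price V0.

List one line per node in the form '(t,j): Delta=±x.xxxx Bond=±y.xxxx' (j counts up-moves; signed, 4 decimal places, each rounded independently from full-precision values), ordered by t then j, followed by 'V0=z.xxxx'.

(0,0): Delta=0.0175 Bond=155.4571
(1,0): Delta=0.2815 Bond=137.5004
(1,1): Delta=-0.1693 Bond=188.9596
(2,0): Delta=-1.1007 Bond=261.5484
(2,1): Delta=1.2592 Bond=27.2024
(2,2): Delta=-1.1797 Bond=369.6127
V0=157.4160

No-arbitrage ⇒ martingale measure with p* = (R−d)/(u−d) = 0.5000.
Terminal values V(3,·): V(3,0)=193.4500, V(3,1)=159.8600, V(3,2)=214.1900, V(3,3)=142.2300
  t=2,j=0: stock 84.7728 → up 104.2705 (V=159.8600), down 73.7523 (V=193.4500). Price 168.2429; hedge Δ=-1.1007, bond B=261.5484.
  t=2,j=1: stock 119.8512 → up 147.4170 (V=214.1900), down 104.2705 (V=159.8600). Price 178.1190; hedge Δ=1.2592, bond B=27.2024.
  t=2,j=2: stock 169.4448 → up 208.4171 (V=142.2300), down 147.4170 (V=214.1900). Price 169.7238; hedge Δ=-1.1797, bond B=369.6127.
  t=1,j=0: stock 97.4400 → up 119.8512 (V=178.1190), down 84.7728 (V=168.2429). Price 164.9342; hedge Δ=0.2815, bond B=137.5004.
  t=1,j=1: stock 137.7600 → up 169.4448 (V=169.7238), down 119.8512 (V=178.1190). Price 165.6395; hedge Δ=-0.1693, bond B=188.9596.
  t=0,j=0: stock 112.0000 → up 137.7600 (V=165.6395), down 97.4400 (V=164.9342). Price 157.4160; hedge Δ=0.0175, bond B=155.4571.
Each (Δ,B) replicates both successor values, so the strategy is self-financing and V0 is arbitrage-free.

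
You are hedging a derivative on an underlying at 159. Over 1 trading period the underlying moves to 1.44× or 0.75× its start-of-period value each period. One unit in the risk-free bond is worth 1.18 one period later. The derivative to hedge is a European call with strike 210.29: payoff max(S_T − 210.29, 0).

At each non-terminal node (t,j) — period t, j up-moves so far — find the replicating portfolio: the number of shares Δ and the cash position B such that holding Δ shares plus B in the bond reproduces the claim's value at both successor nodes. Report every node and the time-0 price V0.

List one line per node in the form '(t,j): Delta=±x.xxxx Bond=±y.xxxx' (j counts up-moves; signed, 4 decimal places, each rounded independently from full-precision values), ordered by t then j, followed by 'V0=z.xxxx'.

(0,0): Delta=0.1702 Bond=-17.1979
V0=9.8601

Since d<R<u, set p* = (R−d)/(u−d) = 0.6232; price each node as the discounted p*-expectation of its children.
Payoff layer (t=1): V(1,0)=0.0000, V(1,1)=18.6700
  t=0,j=0: stock 159.0000 → up 228.9600 (V=18.6700), down 119.2500 (V=0.0000). Price 9.8601; hedge Δ=0.1702, bond B=-17.1979.
Each (Δ,B) replicates both successor values, so the strategy is self-financing and V0 is arbitrage-free.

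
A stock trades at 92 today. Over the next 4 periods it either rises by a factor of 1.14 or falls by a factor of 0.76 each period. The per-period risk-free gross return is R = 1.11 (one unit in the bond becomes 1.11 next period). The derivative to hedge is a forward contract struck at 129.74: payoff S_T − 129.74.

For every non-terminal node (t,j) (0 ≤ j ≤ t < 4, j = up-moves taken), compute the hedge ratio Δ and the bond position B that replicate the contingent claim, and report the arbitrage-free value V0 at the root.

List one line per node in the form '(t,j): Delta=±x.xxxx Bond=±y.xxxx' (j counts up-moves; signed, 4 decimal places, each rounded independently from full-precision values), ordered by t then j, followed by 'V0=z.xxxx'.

Under the risk-neutral measure, an up-move has probability p* = (R−d)/(u−d) = 0.9211 and values discount at R = 1.11.
Terminal payoffs: V(4,0)=-99.0468, V(4,1)=-83.7002, V(4,2)=-60.6803, V(4,3)=-26.1504, V(4,4)=25.6443
  t=3,j=0: stock 40.3858 → up 46.0398 (V=-83.7002), down 30.6932 (V=-99.0468). Price -76.4971; hedge Δ=1.0000, bond B=-116.8829.
  t=3,j=1: stock 60.5787 → up 69.0597 (V=-60.6803), down 46.0398 (V=-83.7002). Price -56.3042; hedge Δ=1.0000, bond B=-116.8829.
  t=3,j=2: stock 90.8680 → up 103.5896 (V=-26.1504), down 69.0597 (V=-60.6803). Price -26.0149; hedge Δ=1.0000, bond B=-116.8829.
  t=3,j=3: stock 136.3020 → up 155.3843 (V=25.6443), down 103.5896 (V=-26.1504). Price 19.4192; hedge Δ=1.0000, bond B=-116.8829.
  t=2,j=0: stock 53.1392 → up 60.5787 (V=-56.3042), down 40.3858 (V=-76.4971). Price -52.1607; hedge Δ=1.0000, bond B=-105.2999.
  t=2,j=1: stock 79.7088 → up 90.8680 (V=-26.0149), down 60.5787 (V=-56.3042). Price -25.5911; hedge Δ=1.0000, bond B=-105.2999.
  t=2,j=2: stock 119.5632 → up 136.3020 (V=19.4192), down 90.8680 (V=-26.0149). Price 14.2633; hedge Δ=1.0000, bond B=-105.2999.
  t=1,j=0: stock 69.9200 → up 79.7088 (V=-25.5911), down 53.1392 (V=-52.1607). Price -24.9448; hedge Δ=1.0000, bond B=-94.8648.
  t=1,j=1: stock 104.8800 → up 119.5632 (V=14.2633), down 79.7088 (V=-25.5911). Price 10.0152; hedge Δ=1.0000, bond B=-94.8648.
  t=0,j=0: stock 92.0000 → up 104.8800 (V=10.0152), down 69.9200 (V=-24.9448). Price 6.5362; hedge Δ=1.0000, bond B=-85.4638.
Self-financing check: at every node Δ·S+B equals the discounted successor values.

(0,0): Delta=1.0000 Bond=-85.4638
(1,0): Delta=1.0000 Bond=-94.8648
(1,1): Delta=1.0000 Bond=-94.8648
(2,0): Delta=1.0000 Bond=-105.2999
(2,1): Delta=1.0000 Bond=-105.2999
(2,2): Delta=1.0000 Bond=-105.2999
(3,0): Delta=1.0000 Bond=-116.8829
(3,1): Delta=1.0000 Bond=-116.8829
(3,2): Delta=1.0000 Bond=-116.8829
(3,3): Delta=1.0000 Bond=-116.8829
V0=6.5362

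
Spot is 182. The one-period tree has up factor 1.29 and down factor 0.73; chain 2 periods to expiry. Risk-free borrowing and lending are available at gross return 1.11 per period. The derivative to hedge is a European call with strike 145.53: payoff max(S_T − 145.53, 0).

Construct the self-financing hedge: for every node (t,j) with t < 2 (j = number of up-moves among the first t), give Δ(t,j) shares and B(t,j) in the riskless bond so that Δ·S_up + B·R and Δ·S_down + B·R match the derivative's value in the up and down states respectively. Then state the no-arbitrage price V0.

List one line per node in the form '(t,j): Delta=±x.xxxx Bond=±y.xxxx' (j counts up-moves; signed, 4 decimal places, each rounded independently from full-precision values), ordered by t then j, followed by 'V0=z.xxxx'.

(0,0): Delta=0.8621 Bond=-88.9439
(1,0): Delta=0.3476 Bond=-30.3690
(1,1): Delta=1.0000 Bond=-131.1081
V0=67.9550

Since d<R<u, set p* = (R−d)/(u−d) = 0.6786; price each node as the discounted p*-expectation of its children.
Terminal payoffs: V(2,0)=0.0000, V(2,1)=25.8594, V(2,2)=157.3362
(1,0): S=132.8600. Δ = (V_up−V_dn)/(S_up−S_dn) = (25.8594−0.0000)/(171.3894−96.9878) = 0.3476. V = [p*·25.8594 + (1−p*)·0.0000]/1.11 = 15.8085. B = V − Δ·S = -30.3690.
(1,1): S=234.7800. Δ = (V_up−V_dn)/(S_up−S_dn) = (157.3362−25.8594)/(302.8662−171.3894) = 1.0000. V = [p*·157.3362 + (1−p*)·25.8594]/1.11 = 103.6719. B = V − Δ·S = -131.1081.
(0,0): S=182.0000. Δ = (V_up−V_dn)/(S_up−S_dn) = (103.6719−15.8085)/(234.7800−132.8600) = 0.8621. V = [p*·103.6719 + (1−p*)·15.8085]/1.11 = 67.9550. B = V − Δ·S = -88.9439.
Self-financing check: at every node Δ·S+B equals the discounted successor values.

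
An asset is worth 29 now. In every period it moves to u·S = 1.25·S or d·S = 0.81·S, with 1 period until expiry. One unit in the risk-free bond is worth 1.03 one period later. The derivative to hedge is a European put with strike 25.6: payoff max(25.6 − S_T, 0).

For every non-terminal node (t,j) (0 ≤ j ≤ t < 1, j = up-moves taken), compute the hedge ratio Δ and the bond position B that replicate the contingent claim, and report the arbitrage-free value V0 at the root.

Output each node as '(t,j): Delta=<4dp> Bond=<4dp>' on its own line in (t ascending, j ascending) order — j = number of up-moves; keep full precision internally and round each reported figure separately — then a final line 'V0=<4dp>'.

No-arbitrage ⇒ martingale measure with p* = (R−d)/(u−d) = 0.5000.
Terminal values V(1,·): V(1,0)=2.1100, V(1,1)=0.0000
  t=0,j=0: stock 29.0000 → up 36.2500 (V=0.0000), down 23.4900 (V=2.1100). Price 1.0243; hedge Δ=-0.1654, bond B=5.8197.
Root portfolio cost Δ·29+B reproduces V0=1.0243.

(0,0): Delta=-0.1654 Bond=5.8197
V0=1.0243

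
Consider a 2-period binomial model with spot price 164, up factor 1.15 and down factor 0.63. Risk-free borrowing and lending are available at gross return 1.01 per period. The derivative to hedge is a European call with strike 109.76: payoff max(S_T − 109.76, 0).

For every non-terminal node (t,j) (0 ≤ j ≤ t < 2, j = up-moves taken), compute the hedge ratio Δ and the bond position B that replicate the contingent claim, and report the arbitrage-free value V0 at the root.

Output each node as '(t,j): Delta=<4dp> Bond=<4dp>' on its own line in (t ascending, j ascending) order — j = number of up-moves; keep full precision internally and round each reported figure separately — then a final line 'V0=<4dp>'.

Risk-neutral probability p* = (R−d)/(u−d) = (1.01−0.63)/(1.15−0.63) = 0.7308.
Terminal values V(2,·): V(2,0)=0.0000, V(2,1)=9.0580, V(2,2)=107.1300
  t=1,j=0: stock 103.3200 → up 118.8180 (V=9.0580), down 65.0916 (V=0.0000). Price 6.5538; hedge Δ=0.1686, bond B=-10.8655.
  t=1,j=1: stock 188.6000 → up 216.8900 (V=107.1300), down 118.8180 (V=9.0580). Price 79.9267; hedge Δ=1.0000, bond B=-108.6733.
  t=0,j=0: stock 164.0000 → up 188.6000 (V=79.9267), down 103.3200 (V=6.5538). Price 59.5767; hedge Δ=0.8604, bond B=-81.5251.
Self-financing check: at every node Δ·S+B equals the discounted successor values.

(0,0): Delta=0.8604 Bond=-81.5251
(1,0): Delta=0.1686 Bond=-10.8655
(1,1): Delta=1.0000 Bond=-108.6733
V0=59.5767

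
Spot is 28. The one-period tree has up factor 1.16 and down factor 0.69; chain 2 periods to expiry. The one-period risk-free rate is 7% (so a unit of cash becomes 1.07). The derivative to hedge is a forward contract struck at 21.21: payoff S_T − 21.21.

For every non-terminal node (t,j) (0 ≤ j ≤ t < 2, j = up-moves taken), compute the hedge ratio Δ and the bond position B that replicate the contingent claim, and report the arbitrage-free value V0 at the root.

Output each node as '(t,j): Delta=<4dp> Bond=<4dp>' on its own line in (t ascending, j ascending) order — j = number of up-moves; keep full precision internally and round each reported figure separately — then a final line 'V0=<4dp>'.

(0,0): Delta=1.0000 Bond=-18.5256
(1,0): Delta=1.0000 Bond=-19.8224
(1,1): Delta=1.0000 Bond=-19.8224
V0=9.4744

No-arbitrage ⇒ martingale measure with p* = (R−d)/(u−d) = 0.8085.
Terminal values V(2,·): V(2,0)=-7.8792, V(2,1)=1.2012, V(2,2)=16.4668
(1,0): S=19.3200. Δ = (V_up−V_dn)/(S_up−S_dn) = (1.2012−-7.8792)/(22.4112−13.3308) = 1.0000. V = [p*·1.2012 + (1−p*)·-7.8792]/1.07 = -0.5024. B = V − Δ·S = -19.8224.
(1,1): S=32.4800. Δ = (V_up−V_dn)/(S_up−S_dn) = (16.4668−1.2012)/(37.6768−22.4112) = 1.0000. V = [p*·16.4668 + (1−p*)·1.2012]/1.07 = 12.6576. B = V − Δ·S = -19.8224.
(0,0): S=28.0000. Δ = (V_up−V_dn)/(S_up−S_dn) = (12.6576−-0.5024)/(32.4800−19.3200) = 1.0000. V = [p*·12.6576 + (1−p*)·-0.5024]/1.07 = 9.4744. B = V − Δ·S = -18.5256.
Check: Δ(0,0)·S0 + B(0,0) = 9.4744 = V0.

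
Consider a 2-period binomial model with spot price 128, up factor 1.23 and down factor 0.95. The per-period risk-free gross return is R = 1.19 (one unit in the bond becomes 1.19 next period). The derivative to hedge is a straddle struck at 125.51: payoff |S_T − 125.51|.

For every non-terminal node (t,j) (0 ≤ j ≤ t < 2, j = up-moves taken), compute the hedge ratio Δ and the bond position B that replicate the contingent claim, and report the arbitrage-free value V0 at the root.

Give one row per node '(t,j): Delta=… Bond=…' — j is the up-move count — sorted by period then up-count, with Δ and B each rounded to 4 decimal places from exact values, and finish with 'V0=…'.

The replicating-portfolio and risk-neutral prices coincide; use p* = (1.19−0.95)/(1.23−0.95) = 0.8571 for the latter.
Terminal payoffs: V(2,0)=9.9900, V(2,1)=24.0580, V(2,2)=68.1412
(1,0): S=121.6000. Δ = (V_up−V_dn)/(S_up−S_dn) = (24.0580−9.9900)/(149.5680−115.5200) = 0.4132. V = [p*·24.0580 + (1−p*)·9.9900]/1.19 = 18.5280. B = V − Δ·S = -31.7149.
(1,1): S=157.4400. Δ = (V_up−V_dn)/(S_up−S_dn) = (68.1412−24.0580)/(193.6512−149.5680) = 1.0000. V = [p*·68.1412 + (1−p*)·24.0580]/1.19 = 51.9694. B = V − Δ·S = -105.4706.
(0,0): S=128.0000. Δ = (V_up−V_dn)/(S_up−S_dn) = (51.9694−18.5280)/(157.4400−121.6000) = 0.9331. V = [p*·51.9694 + (1−p*)·18.5280]/1.19 = 39.6572. B = V − Δ·S = -79.7765.
Root portfolio cost Δ·128+B reproduces V0=39.6572.

(0,0): Delta=0.9331 Bond=-79.7765
(1,0): Delta=0.4132 Bond=-31.7149
(1,1): Delta=1.0000 Bond=-105.4706
V0=39.6572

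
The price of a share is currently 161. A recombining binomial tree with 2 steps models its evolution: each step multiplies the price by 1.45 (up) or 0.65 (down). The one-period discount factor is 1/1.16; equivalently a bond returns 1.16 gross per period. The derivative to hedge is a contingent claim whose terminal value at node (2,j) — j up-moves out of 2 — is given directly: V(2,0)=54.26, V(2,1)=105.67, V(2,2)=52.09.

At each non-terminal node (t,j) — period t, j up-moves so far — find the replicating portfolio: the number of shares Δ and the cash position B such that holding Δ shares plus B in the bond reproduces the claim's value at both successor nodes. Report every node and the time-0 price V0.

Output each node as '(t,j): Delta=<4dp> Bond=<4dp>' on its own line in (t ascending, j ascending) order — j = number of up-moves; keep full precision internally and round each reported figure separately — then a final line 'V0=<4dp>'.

No-arbitrage ⇒ martingale measure with p* = (R−d)/(u−d) = 0.6375.
Terminal values V(2,·): V(2,0)=54.2600, V(2,1)=105.6700, V(2,2)=52.0900
Node (1,0) S=104.6500: V=(p*·105.6700+(1−p*)·54.2600)/1.16=75.0292; Δ=(105.6700−54.2600)/(151.7425−68.0225)=0.6141; B=V−Δ·S=10.7667
Node (1,1) S=233.4500: V=(p*·52.0900+(1−p*)·105.6700)/1.16=61.6489; Δ=(52.0900−105.6700)/(338.5025−151.7425)=-0.2869; B=V−Δ·S=128.6239
Node (0,0) S=161.0000: V=(p*·61.6489+(1−p*)·75.0292)/1.16=57.3270; Δ=(61.6489−75.0292)/(233.4500−104.6500)=-0.1039; B=V−Δ·S=74.0523
Check: Δ(0,0)·S0 + B(0,0) = 57.3270 = V0.

(0,0): Delta=-0.1039 Bond=74.0523
(1,0): Delta=0.6141 Bond=10.7667
(1,1): Delta=-0.2869 Bond=128.6239
V0=57.3270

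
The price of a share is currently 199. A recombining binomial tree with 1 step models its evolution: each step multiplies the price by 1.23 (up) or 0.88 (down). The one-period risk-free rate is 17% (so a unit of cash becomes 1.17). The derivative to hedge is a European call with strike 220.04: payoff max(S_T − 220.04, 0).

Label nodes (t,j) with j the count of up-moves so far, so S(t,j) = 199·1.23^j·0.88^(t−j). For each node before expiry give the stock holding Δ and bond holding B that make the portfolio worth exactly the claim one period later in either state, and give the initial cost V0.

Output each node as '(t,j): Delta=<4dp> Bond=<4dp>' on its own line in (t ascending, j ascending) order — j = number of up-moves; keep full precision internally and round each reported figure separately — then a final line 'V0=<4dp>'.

(0,0): Delta=0.3551 Bond=-53.1438
V0=17.5133

Under the risk-neutral measure, an up-move has probability p* = (R−d)/(u−d) = 0.8286 and values discount at R = 1.17.
At expiry t=1: V(1,0)=0.0000, V(1,1)=24.7300
  t=0,j=0: stock 199.0000 → up 244.7700 (V=24.7300), down 175.1200 (V=0.0000). Price 17.5133; hedge Δ=0.3551, bond B=-53.1438.
Root portfolio cost Δ·199+B reproduces V0=17.5133.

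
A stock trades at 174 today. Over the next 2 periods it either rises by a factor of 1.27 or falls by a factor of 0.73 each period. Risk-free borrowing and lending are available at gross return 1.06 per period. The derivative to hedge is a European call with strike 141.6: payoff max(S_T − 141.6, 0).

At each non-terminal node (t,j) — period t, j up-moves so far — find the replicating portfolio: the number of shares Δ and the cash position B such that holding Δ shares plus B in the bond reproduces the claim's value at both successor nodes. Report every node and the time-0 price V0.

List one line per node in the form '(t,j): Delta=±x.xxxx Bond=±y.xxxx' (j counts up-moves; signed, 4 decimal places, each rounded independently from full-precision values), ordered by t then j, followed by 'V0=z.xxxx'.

Under the risk-neutral measure, an up-move has probability p* = (R−d)/(u−d) = 0.6111 and values discount at R = 1.06.
At expiry t=2: V(2,0)=0.0000, V(2,1)=19.7154, V(2,2)=139.0446
(1,0): S=127.0200. Δ = (V_up−V_dn)/(S_up−S_dn) = (19.7154−0.0000)/(161.3154−92.7246) = 0.2874. V = [p*·19.7154 + (1−p*)·0.0000]/1.06 = 11.3663. B = V − Δ·S = -25.1437.
(1,1): S=220.9800. Δ = (V_up−V_dn)/(S_up−S_dn) = (139.0446−19.7154)/(280.6446−161.3154) = 1.0000. V = [p*·139.0446 + (1−p*)·19.7154]/1.06 = 87.3951. B = V − Δ·S = -133.5849.
(0,0): S=174.0000. Δ = (V_up−V_dn)/(S_up−S_dn) = (87.3951−11.3663)/(220.9800−127.0200) = 0.8092. V = [p*·87.3951 + (1−p*)·11.3663]/1.06 = 54.5550. B = V − Δ·S = -86.2390.
Each (Δ,B) replicates both successor values, so the strategy is self-financing and V0 is arbitrage-free.

(0,0): Delta=0.8092 Bond=-86.2390
(1,0): Delta=0.2874 Bond=-25.1437
(1,1): Delta=1.0000 Bond=-133.5849
V0=54.5550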